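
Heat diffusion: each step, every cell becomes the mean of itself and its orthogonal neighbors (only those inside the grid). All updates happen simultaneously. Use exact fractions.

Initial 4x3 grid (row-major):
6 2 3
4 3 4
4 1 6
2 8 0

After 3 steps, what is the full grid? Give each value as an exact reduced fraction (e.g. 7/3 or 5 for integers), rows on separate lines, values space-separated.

After step 1:
  4 7/2 3
  17/4 14/5 4
  11/4 22/5 11/4
  14/3 11/4 14/3
After step 2:
  47/12 133/40 7/2
  69/20 379/100 251/80
  241/60 309/100 949/240
  61/18 989/240 61/18
After step 3:
  1283/360 8719/2400 797/240
  569/150 6717/2000 8629/2400
  12551/3600 11383/3000 24427/7200
  8299/2160 50359/14400 4127/1080

Answer: 1283/360 8719/2400 797/240
569/150 6717/2000 8629/2400
12551/3600 11383/3000 24427/7200
8299/2160 50359/14400 4127/1080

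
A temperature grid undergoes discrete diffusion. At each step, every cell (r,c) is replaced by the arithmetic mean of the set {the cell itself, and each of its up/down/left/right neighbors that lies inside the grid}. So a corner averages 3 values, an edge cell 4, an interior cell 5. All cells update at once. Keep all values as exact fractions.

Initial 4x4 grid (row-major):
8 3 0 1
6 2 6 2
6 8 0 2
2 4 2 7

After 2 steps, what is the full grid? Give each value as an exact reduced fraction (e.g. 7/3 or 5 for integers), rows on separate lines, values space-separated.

After step 1:
  17/3 13/4 5/2 1
  11/2 5 2 11/4
  11/2 4 18/5 11/4
  4 4 13/4 11/3
After step 2:
  173/36 197/48 35/16 25/12
  65/12 79/20 317/100 17/8
  19/4 221/50 78/25 383/120
  9/2 61/16 871/240 29/9

Answer: 173/36 197/48 35/16 25/12
65/12 79/20 317/100 17/8
19/4 221/50 78/25 383/120
9/2 61/16 871/240 29/9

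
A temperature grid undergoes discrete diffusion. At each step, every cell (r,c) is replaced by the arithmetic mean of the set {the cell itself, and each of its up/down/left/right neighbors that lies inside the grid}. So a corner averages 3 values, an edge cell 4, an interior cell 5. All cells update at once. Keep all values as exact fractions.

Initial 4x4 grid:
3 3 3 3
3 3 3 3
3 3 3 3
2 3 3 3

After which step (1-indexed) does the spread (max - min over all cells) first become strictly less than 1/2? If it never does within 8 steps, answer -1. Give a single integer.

Step 1: max=3, min=8/3, spread=1/3
  -> spread < 1/2 first at step 1
Step 2: max=3, min=49/18, spread=5/18
Step 3: max=3, min=607/216, spread=41/216
Step 4: max=3, min=18397/6480, spread=1043/6480
Step 5: max=3, min=557647/194400, spread=25553/194400
Step 6: max=53921/18000, min=16824541/5832000, spread=645863/5832000
Step 7: max=359029/120000, min=507238309/174960000, spread=16225973/174960000
Step 8: max=161299/54000, min=15268922017/5248800000, spread=409340783/5248800000

Answer: 1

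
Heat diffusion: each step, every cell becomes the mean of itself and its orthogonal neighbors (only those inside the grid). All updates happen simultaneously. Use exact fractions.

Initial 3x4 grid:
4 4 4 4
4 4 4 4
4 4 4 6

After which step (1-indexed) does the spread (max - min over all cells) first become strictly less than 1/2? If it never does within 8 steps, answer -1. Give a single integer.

Step 1: max=14/3, min=4, spread=2/3
Step 2: max=41/9, min=4, spread=5/9
Step 3: max=473/108, min=4, spread=41/108
  -> spread < 1/2 first at step 3
Step 4: max=56057/12960, min=4, spread=4217/12960
Step 5: max=3319549/777600, min=14479/3600, spread=38417/155520
Step 6: max=197824211/46656000, min=290597/72000, spread=1903471/9331200
Step 7: max=11798429089/2799360000, min=8755759/2160000, spread=18038617/111974400
Step 8: max=705114582851/167961600000, min=790526759/194400000, spread=883978523/6718464000

Answer: 3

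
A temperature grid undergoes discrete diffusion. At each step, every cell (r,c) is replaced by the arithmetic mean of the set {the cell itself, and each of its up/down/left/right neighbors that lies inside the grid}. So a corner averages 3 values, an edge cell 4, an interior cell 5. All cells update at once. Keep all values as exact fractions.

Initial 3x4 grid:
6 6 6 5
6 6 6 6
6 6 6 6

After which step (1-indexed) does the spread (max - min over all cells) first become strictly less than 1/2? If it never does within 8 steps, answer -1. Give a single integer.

Answer: 1

Derivation:
Step 1: max=6, min=17/3, spread=1/3
  -> spread < 1/2 first at step 1
Step 2: max=6, min=103/18, spread=5/18
Step 3: max=6, min=1255/216, spread=41/216
Step 4: max=6, min=151303/25920, spread=4217/25920
Step 5: max=43121/7200, min=9122051/1555200, spread=38417/311040
Step 6: max=861403/144000, min=548671789/93312000, spread=1903471/18662400
Step 7: max=25804241/4320000, min=32991330911/5598720000, spread=18038617/223948800
Step 8: max=2319873241/388800000, min=1982271017149/335923200000, spread=883978523/13436928000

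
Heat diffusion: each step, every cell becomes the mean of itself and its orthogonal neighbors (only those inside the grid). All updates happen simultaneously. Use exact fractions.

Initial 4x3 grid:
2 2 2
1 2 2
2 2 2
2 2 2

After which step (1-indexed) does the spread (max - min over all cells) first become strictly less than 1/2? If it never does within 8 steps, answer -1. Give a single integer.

Step 1: max=2, min=5/3, spread=1/3
  -> spread < 1/2 first at step 1
Step 2: max=2, min=209/120, spread=31/120
Step 3: max=2, min=1949/1080, spread=211/1080
Step 4: max=3553/1800, min=199103/108000, spread=14077/108000
Step 5: max=212317/108000, min=1803593/972000, spread=5363/48600
Step 6: max=117131/60000, min=54579191/29160000, spread=93859/1166400
Step 7: max=189063533/97200000, min=3288925519/1749600000, spread=4568723/69984000
Step 8: max=5650381111/2916000000, min=198171564371/104976000000, spread=8387449/167961600

Answer: 1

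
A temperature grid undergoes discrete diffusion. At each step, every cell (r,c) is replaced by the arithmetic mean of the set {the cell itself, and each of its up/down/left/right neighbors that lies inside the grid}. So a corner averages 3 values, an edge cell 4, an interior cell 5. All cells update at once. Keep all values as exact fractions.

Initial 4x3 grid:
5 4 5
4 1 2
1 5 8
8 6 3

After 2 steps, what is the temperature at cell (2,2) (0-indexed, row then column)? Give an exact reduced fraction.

Answer: 551/120

Derivation:
Step 1: cell (2,2) = 9/2
Step 2: cell (2,2) = 551/120
Full grid after step 2:
  65/18 299/80 137/36
  887/240 179/50 461/120
  329/80 219/50 551/120
  5 611/120 47/9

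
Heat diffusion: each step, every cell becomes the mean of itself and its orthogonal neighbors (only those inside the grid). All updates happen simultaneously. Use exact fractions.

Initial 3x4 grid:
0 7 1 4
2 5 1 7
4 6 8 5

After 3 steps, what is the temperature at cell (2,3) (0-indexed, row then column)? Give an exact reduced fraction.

Answer: 1403/270

Derivation:
Step 1: cell (2,3) = 20/3
Step 2: cell (2,3) = 191/36
Step 3: cell (2,3) = 1403/270
Full grid after step 3:
  793/240 711/200 4561/1200 991/240
  17669/4800 997/250 13379/3000 65477/14400
  1487/360 11057/2400 35491/7200 1403/270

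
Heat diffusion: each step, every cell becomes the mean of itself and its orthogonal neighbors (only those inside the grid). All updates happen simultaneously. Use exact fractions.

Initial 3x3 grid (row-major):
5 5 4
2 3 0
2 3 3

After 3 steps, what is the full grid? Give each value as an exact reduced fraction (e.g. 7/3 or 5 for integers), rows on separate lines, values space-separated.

Answer: 2447/720 5393/1600 739/240
11203/3600 8647/3000 6727/2400
5831/2160 37987/14400 589/240

Derivation:
After step 1:
  4 17/4 3
  3 13/5 5/2
  7/3 11/4 2
After step 2:
  15/4 277/80 13/4
  179/60 151/50 101/40
  97/36 581/240 29/12
After step 3:
  2447/720 5393/1600 739/240
  11203/3600 8647/3000 6727/2400
  5831/2160 37987/14400 589/240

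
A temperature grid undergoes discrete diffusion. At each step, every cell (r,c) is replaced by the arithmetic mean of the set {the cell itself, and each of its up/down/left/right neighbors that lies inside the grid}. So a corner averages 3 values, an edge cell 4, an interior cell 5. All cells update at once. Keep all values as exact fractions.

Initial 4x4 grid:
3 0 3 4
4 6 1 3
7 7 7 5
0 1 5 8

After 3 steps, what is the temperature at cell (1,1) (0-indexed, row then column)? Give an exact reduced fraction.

Step 1: cell (1,1) = 18/5
Step 2: cell (1,1) = 106/25
Step 3: cell (1,1) = 451/120
Full grid after step 3:
  3613/1080 12151/3600 11023/3600 361/108
  7193/1800 451/120 6029/1500 13963/3600
  7273/1800 1343/300 4591/1000 1987/400
  2179/540 3809/900 1489/300 373/72

Answer: 451/120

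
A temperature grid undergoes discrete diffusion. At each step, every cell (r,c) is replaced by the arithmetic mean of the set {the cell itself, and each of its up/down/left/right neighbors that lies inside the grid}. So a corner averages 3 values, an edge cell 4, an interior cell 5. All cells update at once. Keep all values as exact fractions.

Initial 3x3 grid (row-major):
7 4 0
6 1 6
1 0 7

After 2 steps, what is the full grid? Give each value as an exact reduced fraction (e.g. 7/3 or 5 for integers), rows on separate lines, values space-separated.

Answer: 149/36 77/20 59/18
303/80 159/50 437/120
25/9 739/240 121/36

Derivation:
After step 1:
  17/3 3 10/3
  15/4 17/5 7/2
  7/3 9/4 13/3
After step 2:
  149/36 77/20 59/18
  303/80 159/50 437/120
  25/9 739/240 121/36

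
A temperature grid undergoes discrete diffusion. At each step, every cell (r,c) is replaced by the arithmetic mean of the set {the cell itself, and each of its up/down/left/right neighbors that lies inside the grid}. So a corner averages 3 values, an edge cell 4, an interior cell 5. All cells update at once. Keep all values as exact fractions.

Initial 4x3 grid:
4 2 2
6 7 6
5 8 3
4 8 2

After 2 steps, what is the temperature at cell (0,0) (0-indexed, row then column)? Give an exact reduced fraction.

Answer: 53/12

Derivation:
Step 1: cell (0,0) = 4
Step 2: cell (0,0) = 53/12
Full grid after step 2:
  53/12 1013/240 139/36
  421/80 103/20 1103/240
  1387/240 28/5 1187/240
  203/36 217/40 175/36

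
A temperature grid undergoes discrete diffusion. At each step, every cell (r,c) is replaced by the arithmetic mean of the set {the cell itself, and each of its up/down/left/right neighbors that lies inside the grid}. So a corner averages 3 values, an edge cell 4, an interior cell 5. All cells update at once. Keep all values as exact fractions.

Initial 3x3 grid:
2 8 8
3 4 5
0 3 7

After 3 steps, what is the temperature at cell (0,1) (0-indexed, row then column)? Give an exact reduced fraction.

Answer: 35861/7200

Derivation:
Step 1: cell (0,1) = 11/2
Step 2: cell (0,1) = 643/120
Step 3: cell (0,1) = 35861/7200
Full grid after step 3:
  9131/2160 35861/7200 229/40
  51397/14400 26939/6000 1051/200
  2317/720 9337/2400 1711/360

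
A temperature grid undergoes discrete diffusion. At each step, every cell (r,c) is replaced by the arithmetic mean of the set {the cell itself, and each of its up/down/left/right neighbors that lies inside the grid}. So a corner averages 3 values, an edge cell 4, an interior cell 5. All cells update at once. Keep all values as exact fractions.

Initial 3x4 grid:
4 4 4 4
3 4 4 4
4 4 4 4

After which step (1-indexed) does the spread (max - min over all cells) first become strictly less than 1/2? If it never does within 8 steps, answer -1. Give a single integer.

Answer: 1

Derivation:
Step 1: max=4, min=11/3, spread=1/3
  -> spread < 1/2 first at step 1
Step 2: max=4, min=893/240, spread=67/240
Step 3: max=4, min=8203/2160, spread=437/2160
Step 4: max=3991/1000, min=3298469/864000, spread=29951/172800
Step 5: max=13421/3375, min=29888179/7776000, spread=206761/1555200
Step 6: max=21434329/5400000, min=11985404429/3110400000, spread=14430763/124416000
Step 7: max=1710347273/432000000, min=721388258311/186624000000, spread=139854109/1492992000
Step 8: max=153668771023/38880000000, min=43367288109749/11197440000000, spread=7114543559/89579520000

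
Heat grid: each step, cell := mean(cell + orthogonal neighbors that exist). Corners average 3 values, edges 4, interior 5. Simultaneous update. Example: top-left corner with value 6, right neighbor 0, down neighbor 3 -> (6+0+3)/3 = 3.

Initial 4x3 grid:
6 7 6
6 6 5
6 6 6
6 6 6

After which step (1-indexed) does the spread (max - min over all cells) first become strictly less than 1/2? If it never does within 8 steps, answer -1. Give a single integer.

Answer: 2

Derivation:
Step 1: max=19/3, min=23/4, spread=7/12
Step 2: max=223/36, min=47/8, spread=23/72
  -> spread < 1/2 first at step 2
Step 3: max=2653/432, min=1417/240, spread=32/135
Step 4: max=31615/5184, min=12817/2160, spread=4271/25920
Step 5: max=9443713/1555200, min=385207/64800, spread=39749/311040
Step 6: max=564947147/93312000, min=11573959/1944000, spread=1879423/18662400
Step 7: max=33825523393/5598720000, min=347724883/58320000, spread=3551477/44789760
Step 8: max=2026446325187/335923200000, min=41776781869/6998400000, spread=846431819/13436928000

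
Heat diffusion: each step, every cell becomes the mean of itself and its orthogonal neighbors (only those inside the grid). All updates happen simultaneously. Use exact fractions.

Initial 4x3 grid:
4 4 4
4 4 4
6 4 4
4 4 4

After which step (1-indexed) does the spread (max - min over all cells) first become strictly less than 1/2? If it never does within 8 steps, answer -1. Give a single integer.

Answer: 3

Derivation:
Step 1: max=14/3, min=4, spread=2/3
Step 2: max=271/60, min=4, spread=31/60
Step 3: max=2371/540, min=4, spread=211/540
  -> spread < 1/2 first at step 3
Step 4: max=232897/54000, min=3647/900, spread=14077/54000
Step 5: max=2084407/486000, min=219683/54000, spread=5363/24300
Step 6: max=62060809/14580000, min=122869/30000, spread=93859/583200
Step 7: max=3709474481/874800000, min=199736467/48600000, spread=4568723/34992000
Step 8: max=221732435629/52488000000, min=6013618889/1458000000, spread=8387449/83980800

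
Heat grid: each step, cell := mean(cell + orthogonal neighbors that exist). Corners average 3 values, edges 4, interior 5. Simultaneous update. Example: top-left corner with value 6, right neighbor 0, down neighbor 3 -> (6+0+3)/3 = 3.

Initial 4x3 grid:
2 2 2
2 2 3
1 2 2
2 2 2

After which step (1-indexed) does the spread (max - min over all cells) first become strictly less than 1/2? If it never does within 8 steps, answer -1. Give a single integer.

Answer: 3

Derivation:
Step 1: max=7/3, min=5/3, spread=2/3
Step 2: max=271/120, min=209/120, spread=31/60
Step 3: max=2371/1080, min=1949/1080, spread=211/540
  -> spread < 1/2 first at step 3
Step 4: max=13799/6480, min=12121/6480, spread=839/3240
Step 5: max=102563/48600, min=91837/48600, spread=5363/24300
Step 6: max=2426659/1166400, min=2238941/1166400, spread=93859/583200
Step 7: max=144536723/69984000, min=135399277/69984000, spread=4568723/34992000
Step 8: max=344310649/167961600, min=327535751/167961600, spread=8387449/83980800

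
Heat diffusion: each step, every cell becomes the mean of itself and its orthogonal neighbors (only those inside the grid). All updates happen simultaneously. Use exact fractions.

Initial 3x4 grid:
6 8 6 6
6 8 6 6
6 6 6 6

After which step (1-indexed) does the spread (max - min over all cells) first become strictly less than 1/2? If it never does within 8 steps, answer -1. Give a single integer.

Answer: 4

Derivation:
Step 1: max=7, min=6, spread=1
Step 2: max=809/120, min=6, spread=89/120
Step 3: max=898/135, min=733/120, spread=587/1080
Step 4: max=428617/64800, min=7393/1200, spread=5879/12960
  -> spread < 1/2 first at step 4
Step 5: max=25525553/3888000, min=20974/3375, spread=272701/777600
Step 6: max=1524135967/233280000, min=40489247/6480000, spread=2660923/9331200
Step 7: max=91039329053/13996800000, min=271214797/43200000, spread=126629393/559872000
Step 8: max=5444463199927/839808000000, min=146958183307/23328000000, spread=1231748807/6718464000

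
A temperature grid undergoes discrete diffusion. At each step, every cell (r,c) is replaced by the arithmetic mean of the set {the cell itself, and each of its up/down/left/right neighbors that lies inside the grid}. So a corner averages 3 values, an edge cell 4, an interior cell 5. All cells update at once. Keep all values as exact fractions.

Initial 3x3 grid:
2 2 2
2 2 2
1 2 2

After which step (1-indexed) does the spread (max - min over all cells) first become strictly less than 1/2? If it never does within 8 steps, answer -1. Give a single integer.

Answer: 1

Derivation:
Step 1: max=2, min=5/3, spread=1/3
  -> spread < 1/2 first at step 1
Step 2: max=2, min=31/18, spread=5/18
Step 3: max=2, min=391/216, spread=41/216
Step 4: max=709/360, min=23789/12960, spread=347/2592
Step 5: max=7043/3600, min=1448263/777600, spread=2921/31104
Step 6: max=838517/432000, min=87483461/46656000, spread=24611/373248
Step 7: max=18783259/9720000, min=5279997967/2799360000, spread=207329/4478976
Step 8: max=997998401/518400000, min=317893247549/167961600000, spread=1746635/53747712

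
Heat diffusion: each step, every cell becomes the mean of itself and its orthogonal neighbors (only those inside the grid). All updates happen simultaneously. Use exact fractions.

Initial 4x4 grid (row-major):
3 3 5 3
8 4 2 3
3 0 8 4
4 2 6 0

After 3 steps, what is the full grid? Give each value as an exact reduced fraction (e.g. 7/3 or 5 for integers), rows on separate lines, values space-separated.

Answer: 8749/2160 3539/900 3251/900 7759/2160
28687/7200 22627/6000 22657/6000 25453/7200
8701/2400 7329/2000 21761/6000 26693/7200
821/240 1027/300 3271/900 1555/432

Derivation:
After step 1:
  14/3 15/4 13/4 11/3
  9/2 17/5 22/5 3
  15/4 17/5 4 15/4
  3 3 4 10/3
After step 2:
  155/36 113/30 113/30 119/36
  979/240 389/100 361/100 889/240
  293/80 351/100 391/100 169/48
  13/4 67/20 43/12 133/36
After step 3:
  8749/2160 3539/900 3251/900 7759/2160
  28687/7200 22627/6000 22657/6000 25453/7200
  8701/2400 7329/2000 21761/6000 26693/7200
  821/240 1027/300 3271/900 1555/432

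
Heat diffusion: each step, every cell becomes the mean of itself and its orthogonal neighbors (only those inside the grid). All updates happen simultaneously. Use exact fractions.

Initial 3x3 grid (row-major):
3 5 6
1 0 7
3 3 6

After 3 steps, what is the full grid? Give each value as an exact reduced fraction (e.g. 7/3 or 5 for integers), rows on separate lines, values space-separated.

Answer: 2219/720 2933/800 3239/720
39319/14400 5407/1500 61819/14400
6047/2160 6043/1800 9107/2160

Derivation:
After step 1:
  3 7/2 6
  7/4 16/5 19/4
  7/3 3 16/3
After step 2:
  11/4 157/40 19/4
  617/240 81/25 1157/240
  85/36 52/15 157/36
After step 3:
  2219/720 2933/800 3239/720
  39319/14400 5407/1500 61819/14400
  6047/2160 6043/1800 9107/2160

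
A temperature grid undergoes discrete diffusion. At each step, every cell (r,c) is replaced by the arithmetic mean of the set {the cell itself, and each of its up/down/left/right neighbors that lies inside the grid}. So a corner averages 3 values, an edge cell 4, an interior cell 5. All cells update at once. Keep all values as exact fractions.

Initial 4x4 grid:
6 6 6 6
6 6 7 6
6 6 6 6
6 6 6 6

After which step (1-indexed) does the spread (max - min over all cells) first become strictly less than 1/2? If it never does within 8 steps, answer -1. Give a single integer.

Step 1: max=25/4, min=6, spread=1/4
  -> spread < 1/2 first at step 1
Step 2: max=311/50, min=6, spread=11/50
Step 3: max=14767/2400, min=6, spread=367/2400
Step 4: max=66371/10800, min=3613/600, spread=1337/10800
Step 5: max=1985669/324000, min=108469/18000, spread=33227/324000
Step 6: max=59534327/9720000, min=652049/108000, spread=849917/9720000
Step 7: max=1783314347/291600000, min=9788533/1620000, spread=21378407/291600000
Step 8: max=53454462371/8748000000, min=2939688343/486000000, spread=540072197/8748000000

Answer: 1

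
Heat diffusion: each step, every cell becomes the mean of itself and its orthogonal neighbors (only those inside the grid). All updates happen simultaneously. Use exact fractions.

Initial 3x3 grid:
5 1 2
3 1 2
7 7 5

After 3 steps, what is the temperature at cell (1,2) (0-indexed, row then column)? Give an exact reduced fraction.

Step 1: cell (1,2) = 5/2
Step 2: cell (1,2) = 349/120
Step 3: cell (1,2) = 22343/7200
Full grid after step 3:
  2251/720 39461/14400 5383/2160
  6817/1800 6819/2000 22343/7200
  598/135 15109/3600 4139/1080

Answer: 22343/7200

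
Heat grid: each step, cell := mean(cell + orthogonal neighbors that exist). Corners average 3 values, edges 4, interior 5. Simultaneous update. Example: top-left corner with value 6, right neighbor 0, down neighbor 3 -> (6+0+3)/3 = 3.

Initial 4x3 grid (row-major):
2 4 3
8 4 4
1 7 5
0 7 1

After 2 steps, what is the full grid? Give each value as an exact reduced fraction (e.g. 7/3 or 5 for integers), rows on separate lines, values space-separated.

Answer: 35/9 1019/240 131/36
1069/240 106/25 1039/240
913/240 111/25 1043/240
125/36 311/80 37/9

Derivation:
After step 1:
  14/3 13/4 11/3
  15/4 27/5 4
  4 24/5 17/4
  8/3 15/4 13/3
After step 2:
  35/9 1019/240 131/36
  1069/240 106/25 1039/240
  913/240 111/25 1043/240
  125/36 311/80 37/9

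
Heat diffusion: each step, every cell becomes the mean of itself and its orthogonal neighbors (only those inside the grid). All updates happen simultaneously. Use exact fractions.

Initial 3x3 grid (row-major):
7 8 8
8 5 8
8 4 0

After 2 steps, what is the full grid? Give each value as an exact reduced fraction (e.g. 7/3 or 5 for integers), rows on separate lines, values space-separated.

Answer: 65/9 439/60 27/4
419/60 301/50 477/80
215/36 1291/240 9/2

Derivation:
After step 1:
  23/3 7 8
  7 33/5 21/4
  20/3 17/4 4
After step 2:
  65/9 439/60 27/4
  419/60 301/50 477/80
  215/36 1291/240 9/2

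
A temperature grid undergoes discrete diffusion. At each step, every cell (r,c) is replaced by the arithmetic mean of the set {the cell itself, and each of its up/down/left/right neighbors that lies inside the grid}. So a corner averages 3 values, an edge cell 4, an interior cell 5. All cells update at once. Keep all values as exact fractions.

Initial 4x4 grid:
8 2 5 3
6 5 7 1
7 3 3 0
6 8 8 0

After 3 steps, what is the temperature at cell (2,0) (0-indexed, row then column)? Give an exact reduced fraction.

Step 1: cell (2,0) = 11/2
Step 2: cell (2,0) = 121/20
Step 3: cell (2,0) = 86/15
Full grid after step 3:
  11441/2160 7063/1440 1949/480 611/180
  1001/180 5887/1200 991/250 509/160
  86/15 2597/500 24169/6000 21721/7200
  181/30 65/12 953/225 7147/2160

Answer: 86/15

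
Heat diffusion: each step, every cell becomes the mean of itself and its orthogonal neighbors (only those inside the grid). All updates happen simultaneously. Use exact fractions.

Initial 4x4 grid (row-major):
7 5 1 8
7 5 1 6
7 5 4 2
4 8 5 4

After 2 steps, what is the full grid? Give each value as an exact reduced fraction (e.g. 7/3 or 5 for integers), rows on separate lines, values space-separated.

Answer: 52/9 1151/240 333/80 13/3
1391/240 124/25 97/25 333/80
1463/240 501/100 437/100 919/240
211/36 1373/240 1069/240 155/36

Derivation:
After step 1:
  19/3 9/2 15/4 5
  13/2 23/5 17/5 17/4
  23/4 29/5 17/5 4
  19/3 11/2 21/4 11/3
After step 2:
  52/9 1151/240 333/80 13/3
  1391/240 124/25 97/25 333/80
  1463/240 501/100 437/100 919/240
  211/36 1373/240 1069/240 155/36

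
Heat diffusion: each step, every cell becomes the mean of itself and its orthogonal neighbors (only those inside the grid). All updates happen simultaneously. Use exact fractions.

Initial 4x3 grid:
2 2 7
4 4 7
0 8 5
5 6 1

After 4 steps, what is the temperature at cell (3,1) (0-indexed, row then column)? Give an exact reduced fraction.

Step 1: cell (3,1) = 5
Step 2: cell (3,1) = 259/60
Step 3: cell (3,1) = 16373/3600
Step 4: cell (3,1) = 958567/216000
Full grid after step 4:
  490607/129600 1221751/288000 596257/129600
  854527/216000 516439/120000 515701/108000
  881887/216000 809821/180000 18903/4000
  276361/64800 958567/216000 12739/2700

Answer: 958567/216000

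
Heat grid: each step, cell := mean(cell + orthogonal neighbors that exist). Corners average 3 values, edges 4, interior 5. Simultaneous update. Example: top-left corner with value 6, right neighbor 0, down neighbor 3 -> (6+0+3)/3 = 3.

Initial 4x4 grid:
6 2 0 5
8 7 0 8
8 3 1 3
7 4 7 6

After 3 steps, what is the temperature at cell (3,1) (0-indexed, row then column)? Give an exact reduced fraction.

Step 1: cell (3,1) = 21/4
Step 2: cell (3,1) = 1241/240
Step 3: cell (3,1) = 36539/7200
Full grid after step 3:
  2149/432 7637/1800 1213/360 1913/540
  39503/7200 26183/6000 5669/1500 1321/360
  40679/7200 14671/3000 4879/1200 7589/1800
  6253/1080 36539/7200 33011/7200 9653/2160

Answer: 36539/7200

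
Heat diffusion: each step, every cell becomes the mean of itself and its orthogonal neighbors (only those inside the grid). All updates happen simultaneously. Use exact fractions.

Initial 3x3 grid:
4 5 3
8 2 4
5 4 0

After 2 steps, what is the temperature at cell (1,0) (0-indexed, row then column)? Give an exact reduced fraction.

Step 1: cell (1,0) = 19/4
Step 2: cell (1,0) = 1241/240
Full grid after step 2:
  167/36 533/120 13/4
  1241/240 357/100 811/240
  79/18 941/240 23/9

Answer: 1241/240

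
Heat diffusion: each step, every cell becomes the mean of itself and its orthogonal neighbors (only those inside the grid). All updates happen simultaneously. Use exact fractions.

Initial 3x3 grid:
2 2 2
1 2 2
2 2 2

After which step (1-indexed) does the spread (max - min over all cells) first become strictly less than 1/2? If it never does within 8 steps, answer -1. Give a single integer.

Step 1: max=2, min=5/3, spread=1/3
  -> spread < 1/2 first at step 1
Step 2: max=2, min=413/240, spread=67/240
Step 3: max=393/200, min=3883/2160, spread=1807/10800
Step 4: max=10439/5400, min=1570037/864000, spread=33401/288000
Step 5: max=1036609/540000, min=14322067/7776000, spread=3025513/38880000
Step 6: max=54844051/28800000, min=5755873133/3110400000, spread=53531/995328
Step 7: max=14760883949/7776000000, min=347215074151/186624000000, spread=450953/11943936
Step 8: max=1765231389481/933120000000, min=20885976439397/11197440000000, spread=3799043/143327232

Answer: 1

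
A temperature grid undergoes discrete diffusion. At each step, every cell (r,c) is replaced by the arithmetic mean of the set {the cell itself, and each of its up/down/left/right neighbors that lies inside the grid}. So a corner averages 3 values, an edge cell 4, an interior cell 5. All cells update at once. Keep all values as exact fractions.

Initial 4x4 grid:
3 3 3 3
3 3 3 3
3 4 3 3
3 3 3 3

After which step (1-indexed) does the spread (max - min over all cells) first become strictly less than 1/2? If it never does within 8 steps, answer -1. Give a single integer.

Step 1: max=13/4, min=3, spread=1/4
  -> spread < 1/2 first at step 1
Step 2: max=161/50, min=3, spread=11/50
Step 3: max=7567/2400, min=3, spread=367/2400
Step 4: max=33971/10800, min=1813/600, spread=1337/10800
Step 5: max=1013669/324000, min=54469/18000, spread=33227/324000
Step 6: max=30374327/9720000, min=328049/108000, spread=849917/9720000
Step 7: max=908514347/291600000, min=4928533/1620000, spread=21378407/291600000
Step 8: max=27210462371/8748000000, min=1481688343/486000000, spread=540072197/8748000000

Answer: 1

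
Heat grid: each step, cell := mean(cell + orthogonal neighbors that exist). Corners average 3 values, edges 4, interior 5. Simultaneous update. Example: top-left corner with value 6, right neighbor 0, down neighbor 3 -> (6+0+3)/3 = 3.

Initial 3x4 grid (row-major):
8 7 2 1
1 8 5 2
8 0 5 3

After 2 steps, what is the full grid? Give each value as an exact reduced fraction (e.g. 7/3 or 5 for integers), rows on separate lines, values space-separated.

Answer: 107/18 293/60 241/60 49/18
1127/240 527/100 367/100 243/80
29/6 157/40 487/120 28/9

Derivation:
After step 1:
  16/3 25/4 15/4 5/3
  25/4 21/5 22/5 11/4
  3 21/4 13/4 10/3
After step 2:
  107/18 293/60 241/60 49/18
  1127/240 527/100 367/100 243/80
  29/6 157/40 487/120 28/9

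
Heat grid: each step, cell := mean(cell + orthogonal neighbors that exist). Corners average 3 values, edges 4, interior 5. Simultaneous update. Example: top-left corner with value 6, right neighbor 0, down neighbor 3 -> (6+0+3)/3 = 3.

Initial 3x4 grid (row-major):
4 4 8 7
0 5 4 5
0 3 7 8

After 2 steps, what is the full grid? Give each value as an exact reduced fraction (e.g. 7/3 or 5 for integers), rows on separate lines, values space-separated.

After step 1:
  8/3 21/4 23/4 20/3
  9/4 16/5 29/5 6
  1 15/4 11/2 20/3
After step 2:
  61/18 253/60 88/15 221/36
  547/240 81/20 21/4 377/60
  7/3 269/80 1303/240 109/18

Answer: 61/18 253/60 88/15 221/36
547/240 81/20 21/4 377/60
7/3 269/80 1303/240 109/18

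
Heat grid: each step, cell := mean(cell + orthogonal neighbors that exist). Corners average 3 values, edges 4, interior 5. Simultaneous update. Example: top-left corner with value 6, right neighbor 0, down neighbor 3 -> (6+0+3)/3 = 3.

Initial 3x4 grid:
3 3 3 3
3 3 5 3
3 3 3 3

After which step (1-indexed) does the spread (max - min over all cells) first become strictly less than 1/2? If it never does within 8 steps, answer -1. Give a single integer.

Answer: 2

Derivation:
Step 1: max=7/2, min=3, spread=1/2
Step 2: max=173/50, min=3, spread=23/50
  -> spread < 1/2 first at step 2
Step 3: max=8011/2400, min=613/200, spread=131/480
Step 4: max=71351/21600, min=11191/3600, spread=841/4320
Step 5: max=28462051/8640000, min=2253373/720000, spread=56863/345600
Step 6: max=254814341/77760000, min=20429543/6480000, spread=386393/3110400
Step 7: max=101705723131/31104000000, min=8196358813/2592000000, spread=26795339/248832000
Step 8: max=6082535714129/1866240000000, min=493646149667/155520000000, spread=254051069/2985984000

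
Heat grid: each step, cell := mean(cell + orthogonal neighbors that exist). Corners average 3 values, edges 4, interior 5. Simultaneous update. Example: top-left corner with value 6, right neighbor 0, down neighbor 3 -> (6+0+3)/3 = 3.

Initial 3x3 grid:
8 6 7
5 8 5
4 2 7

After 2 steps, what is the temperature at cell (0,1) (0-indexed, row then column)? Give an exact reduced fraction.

Answer: 1487/240

Derivation:
Step 1: cell (0,1) = 29/4
Step 2: cell (0,1) = 1487/240
Full grid after step 2:
  119/18 1487/240 20/3
  429/80 307/50 1357/240
  91/18 1127/240 50/9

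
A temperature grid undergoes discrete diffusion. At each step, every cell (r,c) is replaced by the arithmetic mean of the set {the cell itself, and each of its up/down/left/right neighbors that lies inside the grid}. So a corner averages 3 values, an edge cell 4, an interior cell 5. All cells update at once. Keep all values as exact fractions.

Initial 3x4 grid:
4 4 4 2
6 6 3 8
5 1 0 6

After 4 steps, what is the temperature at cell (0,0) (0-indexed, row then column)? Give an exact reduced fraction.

Answer: 568769/129600

Derivation:
Step 1: cell (0,0) = 14/3
Step 2: cell (0,0) = 173/36
Step 3: cell (0,0) = 241/54
Step 4: cell (0,0) = 568769/129600
Full grid after step 4:
  568769/129600 907699/216000 903619/216000 539879/129600
  3630811/864000 1478879/360000 1431229/360000 3571841/864000
  175373/43200 138929/36000 420497/108000 511529/129600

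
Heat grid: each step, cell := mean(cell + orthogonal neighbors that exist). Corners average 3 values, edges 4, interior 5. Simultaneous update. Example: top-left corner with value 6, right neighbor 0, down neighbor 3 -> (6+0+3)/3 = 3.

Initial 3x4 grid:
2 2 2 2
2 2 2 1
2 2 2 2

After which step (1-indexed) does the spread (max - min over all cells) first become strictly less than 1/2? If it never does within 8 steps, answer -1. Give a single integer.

Answer: 1

Derivation:
Step 1: max=2, min=5/3, spread=1/3
  -> spread < 1/2 first at step 1
Step 2: max=2, min=413/240, spread=67/240
Step 3: max=2, min=3883/2160, spread=437/2160
Step 4: max=1991/1000, min=1570469/864000, spread=29951/172800
Step 5: max=6671/3375, min=14336179/7776000, spread=206761/1555200
Step 6: max=10634329/5400000, min=5764604429/3110400000, spread=14430763/124416000
Step 7: max=846347273/432000000, min=348140258311/186624000000, spread=139854109/1492992000
Step 8: max=75908771023/38880000000, min=20972408109749/11197440000000, spread=7114543559/89579520000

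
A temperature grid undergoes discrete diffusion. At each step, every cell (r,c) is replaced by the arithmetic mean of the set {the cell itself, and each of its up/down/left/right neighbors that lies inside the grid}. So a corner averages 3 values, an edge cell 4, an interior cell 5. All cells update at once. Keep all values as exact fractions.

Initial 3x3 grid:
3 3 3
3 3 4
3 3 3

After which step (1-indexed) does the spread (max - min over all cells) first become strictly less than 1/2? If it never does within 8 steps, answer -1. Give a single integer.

Answer: 1

Derivation:
Step 1: max=10/3, min=3, spread=1/3
  -> spread < 1/2 first at step 1
Step 2: max=787/240, min=3, spread=67/240
Step 3: max=6917/2160, min=607/200, spread=1807/10800
Step 4: max=2749963/864000, min=16561/5400, spread=33401/288000
Step 5: max=24557933/7776000, min=1663391/540000, spread=3025513/38880000
Step 6: max=9796126867/3110400000, min=89155949/28800000, spread=53531/995328
Step 7: max=585904925849/186624000000, min=24119116051/7776000000, spread=450953/11943936
Step 8: max=35101223560603/11197440000000, min=2900368610519/933120000000, spread=3799043/143327232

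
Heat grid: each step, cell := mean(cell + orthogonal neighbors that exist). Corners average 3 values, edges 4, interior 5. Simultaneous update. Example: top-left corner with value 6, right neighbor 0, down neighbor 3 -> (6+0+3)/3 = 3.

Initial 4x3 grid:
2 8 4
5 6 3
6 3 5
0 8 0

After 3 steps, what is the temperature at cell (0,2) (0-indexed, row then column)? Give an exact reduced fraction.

Step 1: cell (0,2) = 5
Step 2: cell (0,2) = 29/6
Step 3: cell (0,2) = 679/144
Full grid after step 3:
  695/144 493/100 679/144
  11447/2400 4553/1000 11047/2400
  30151/7200 8861/2000 28451/7200
  2269/540 18209/4800 536/135

Answer: 679/144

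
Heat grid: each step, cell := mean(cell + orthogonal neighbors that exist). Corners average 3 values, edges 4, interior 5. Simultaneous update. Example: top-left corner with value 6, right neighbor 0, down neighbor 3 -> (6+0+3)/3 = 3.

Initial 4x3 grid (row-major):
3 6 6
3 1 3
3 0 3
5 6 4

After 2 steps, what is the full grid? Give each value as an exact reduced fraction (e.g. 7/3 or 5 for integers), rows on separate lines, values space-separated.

After step 1:
  4 4 5
  5/2 13/5 13/4
  11/4 13/5 5/2
  14/3 15/4 13/3
After step 2:
  7/2 39/10 49/12
  237/80 299/100 267/80
  751/240 71/25 761/240
  67/18 307/80 127/36

Answer: 7/2 39/10 49/12
237/80 299/100 267/80
751/240 71/25 761/240
67/18 307/80 127/36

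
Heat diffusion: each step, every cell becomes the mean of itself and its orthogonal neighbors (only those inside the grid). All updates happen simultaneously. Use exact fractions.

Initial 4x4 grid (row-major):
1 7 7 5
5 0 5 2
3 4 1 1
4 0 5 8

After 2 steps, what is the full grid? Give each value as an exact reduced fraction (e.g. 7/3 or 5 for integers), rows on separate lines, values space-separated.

Answer: 31/9 1097/240 209/48 167/36
887/240 74/25 393/100 167/48
611/240 13/4 143/50 847/240
115/36 641/240 877/240 67/18

Derivation:
After step 1:
  13/3 15/4 6 14/3
  9/4 21/5 3 13/4
  4 8/5 16/5 3
  7/3 13/4 7/2 14/3
After step 2:
  31/9 1097/240 209/48 167/36
  887/240 74/25 393/100 167/48
  611/240 13/4 143/50 847/240
  115/36 641/240 877/240 67/18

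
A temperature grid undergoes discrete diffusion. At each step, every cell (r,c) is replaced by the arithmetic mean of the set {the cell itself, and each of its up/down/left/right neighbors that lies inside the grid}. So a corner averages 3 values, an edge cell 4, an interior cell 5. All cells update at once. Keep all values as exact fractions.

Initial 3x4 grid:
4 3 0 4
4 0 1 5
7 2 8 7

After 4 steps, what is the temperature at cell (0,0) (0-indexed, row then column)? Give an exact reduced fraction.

Answer: 388991/129600

Derivation:
Step 1: cell (0,0) = 11/3
Step 2: cell (0,0) = 55/18
Step 3: cell (0,0) = 637/216
Step 4: cell (0,0) = 388991/129600
Full grid after step 4:
  388991/129600 619711/216000 216997/72000 141527/43200
  951643/288000 394477/120000 1245581/360000 3271699/864000
  474691/129600 802961/216000 865741/216000 546281/129600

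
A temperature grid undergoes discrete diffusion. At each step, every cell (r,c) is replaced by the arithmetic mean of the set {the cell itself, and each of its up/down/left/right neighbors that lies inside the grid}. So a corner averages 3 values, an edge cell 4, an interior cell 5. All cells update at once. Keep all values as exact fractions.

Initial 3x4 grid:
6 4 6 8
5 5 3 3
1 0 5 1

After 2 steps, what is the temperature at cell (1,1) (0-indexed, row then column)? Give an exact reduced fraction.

Answer: 401/100

Derivation:
Step 1: cell (1,1) = 17/5
Step 2: cell (1,1) = 401/100
Full grid after step 2:
  29/6 189/40 617/120 44/9
  293/80 401/100 381/100 1009/240
  3 13/5 31/10 3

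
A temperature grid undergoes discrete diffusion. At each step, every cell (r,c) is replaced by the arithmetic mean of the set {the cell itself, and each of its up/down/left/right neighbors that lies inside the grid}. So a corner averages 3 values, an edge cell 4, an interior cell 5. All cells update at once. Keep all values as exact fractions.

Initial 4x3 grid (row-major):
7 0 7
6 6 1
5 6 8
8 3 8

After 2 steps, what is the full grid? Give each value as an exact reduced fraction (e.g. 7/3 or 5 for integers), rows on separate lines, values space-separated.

Answer: 46/9 79/20 79/18
1223/240 259/50 1063/240
1391/240 553/100 1391/240
107/18 1411/240 55/9

Derivation:
After step 1:
  13/3 5 8/3
  6 19/5 11/2
  25/4 28/5 23/4
  16/3 25/4 19/3
After step 2:
  46/9 79/20 79/18
  1223/240 259/50 1063/240
  1391/240 553/100 1391/240
  107/18 1411/240 55/9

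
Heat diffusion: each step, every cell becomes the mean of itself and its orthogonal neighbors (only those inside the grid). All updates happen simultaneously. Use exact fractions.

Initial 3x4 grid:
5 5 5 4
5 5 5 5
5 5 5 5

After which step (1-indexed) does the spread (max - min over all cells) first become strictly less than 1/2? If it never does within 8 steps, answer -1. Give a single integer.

Step 1: max=5, min=14/3, spread=1/3
  -> spread < 1/2 first at step 1
Step 2: max=5, min=85/18, spread=5/18
Step 3: max=5, min=1039/216, spread=41/216
Step 4: max=5, min=125383/25920, spread=4217/25920
Step 5: max=35921/7200, min=7566851/1555200, spread=38417/311040
Step 6: max=717403/144000, min=455359789/93312000, spread=1903471/18662400
Step 7: max=21484241/4320000, min=27392610911/5598720000, spread=18038617/223948800
Step 8: max=1931073241/388800000, min=1646347817149/335923200000, spread=883978523/13436928000

Answer: 1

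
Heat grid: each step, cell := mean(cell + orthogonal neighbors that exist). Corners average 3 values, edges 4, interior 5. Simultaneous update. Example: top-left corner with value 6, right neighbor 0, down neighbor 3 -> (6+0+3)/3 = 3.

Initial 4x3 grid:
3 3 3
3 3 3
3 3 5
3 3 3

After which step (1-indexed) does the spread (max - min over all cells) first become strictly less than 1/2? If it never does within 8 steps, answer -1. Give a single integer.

Answer: 3

Derivation:
Step 1: max=11/3, min=3, spread=2/3
Step 2: max=211/60, min=3, spread=31/60
Step 3: max=1831/540, min=3, spread=211/540
  -> spread < 1/2 first at step 3
Step 4: max=178897/54000, min=2747/900, spread=14077/54000
Step 5: max=1598407/486000, min=165683/54000, spread=5363/24300
Step 6: max=47480809/14580000, min=92869/30000, spread=93859/583200
Step 7: max=2834674481/874800000, min=151136467/48600000, spread=4568723/34992000
Step 8: max=169244435629/52488000000, min=4555618889/1458000000, spread=8387449/83980800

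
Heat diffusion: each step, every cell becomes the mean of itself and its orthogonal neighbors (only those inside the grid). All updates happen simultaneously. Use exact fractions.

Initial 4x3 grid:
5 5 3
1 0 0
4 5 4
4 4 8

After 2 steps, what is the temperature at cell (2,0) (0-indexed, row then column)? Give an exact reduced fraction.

Answer: 67/20

Derivation:
Step 1: cell (2,0) = 7/2
Step 2: cell (2,0) = 67/20
Full grid after step 2:
  113/36 707/240 23/9
  89/30 131/50 163/60
  67/20 93/25 221/60
  17/4 1079/240 89/18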